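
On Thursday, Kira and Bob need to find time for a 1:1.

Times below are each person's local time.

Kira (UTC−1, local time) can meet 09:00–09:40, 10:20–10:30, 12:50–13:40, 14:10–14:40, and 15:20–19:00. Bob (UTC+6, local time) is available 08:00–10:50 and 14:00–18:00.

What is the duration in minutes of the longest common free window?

40 minutes

Kira → UTC: 10:00–10:40, 11:20–11:30, 13:50–14:40, 15:10–15:40, 16:20–20:00.
Bob → UTC: 02:00–04:50, 08:00–12:00.
Kira ∩ Bob: 10:00–10:40, 11:20–11:30.
Common window lengths: 40, 10 min; longest is 40.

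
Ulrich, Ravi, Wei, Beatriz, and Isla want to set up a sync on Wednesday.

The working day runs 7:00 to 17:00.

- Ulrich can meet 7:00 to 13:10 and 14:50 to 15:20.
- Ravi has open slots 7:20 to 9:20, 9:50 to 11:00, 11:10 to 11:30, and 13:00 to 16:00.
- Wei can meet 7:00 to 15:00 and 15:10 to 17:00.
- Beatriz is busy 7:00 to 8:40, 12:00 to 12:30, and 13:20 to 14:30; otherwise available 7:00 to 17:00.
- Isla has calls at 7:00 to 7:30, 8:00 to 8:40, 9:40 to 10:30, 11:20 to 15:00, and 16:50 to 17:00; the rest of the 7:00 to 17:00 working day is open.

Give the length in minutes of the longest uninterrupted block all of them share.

40 minutes

Beatriz free within 07:00–17:00: 08:40–12:00, 12:30–13:20, 14:30–17:00.
Isla free within 07:00–17:00: 07:30–08:00, 08:40–09:40, 10:30–11:20, 15:00–16:50.
Ulrich ∩ Ravi: 07:20–09:20, 09:50–11:00, 11:10–11:30, 13:00–13:10, 14:50–15:20.
Ulrich ∩ Ravi ∩ Wei: 07:20–09:20, 09:50–11:00, 11:10–11:30, 13:00–13:10, 14:50–15:00, 15:10–15:20.
Ulrich ∩ Ravi ∩ Wei ∩ Beatriz: 08:40–09:20, 09:50–11:00, 11:10–11:30, 13:00–13:10, 14:50–15:00, 15:10–15:20.
Ulrich ∩ Ravi ∩ Wei ∩ Beatriz ∩ Isla: 08:40–09:20, 10:30–11:00, 11:10–11:20, 15:10–15:20.
Common window lengths: 40, 30, 10, 10 min; longest is 40.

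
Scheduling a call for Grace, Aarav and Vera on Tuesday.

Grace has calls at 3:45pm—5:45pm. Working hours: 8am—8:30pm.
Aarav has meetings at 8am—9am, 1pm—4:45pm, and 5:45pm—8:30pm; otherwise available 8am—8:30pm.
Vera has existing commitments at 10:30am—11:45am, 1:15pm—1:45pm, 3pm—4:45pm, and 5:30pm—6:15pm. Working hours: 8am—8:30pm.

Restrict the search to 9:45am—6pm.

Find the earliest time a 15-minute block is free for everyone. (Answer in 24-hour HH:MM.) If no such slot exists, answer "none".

09:45

Grace free within 08:00–20:30: 08:00–15:45, 17:45–20:30.
Aarav free within 08:00–20:30: 09:00–13:00, 16:45–17:45.
Vera free within 08:00–20:30: 08:00–10:30, 11:45–13:15, 13:45–15:00, 16:45–17:30, 18:15–20:30.
Grace ∩ Aarav: 09:00–13:00.
Grace ∩ Aarav ∩ Vera: 09:00–10:30, 11:45–13:00.
Restricted to 09:45–18:00: 09:45–10:30, 11:45–13:00.
Windows ≥ 15 min: 09:45–10:30, 11:45–13:00.
Earliest such window starts at 09:45.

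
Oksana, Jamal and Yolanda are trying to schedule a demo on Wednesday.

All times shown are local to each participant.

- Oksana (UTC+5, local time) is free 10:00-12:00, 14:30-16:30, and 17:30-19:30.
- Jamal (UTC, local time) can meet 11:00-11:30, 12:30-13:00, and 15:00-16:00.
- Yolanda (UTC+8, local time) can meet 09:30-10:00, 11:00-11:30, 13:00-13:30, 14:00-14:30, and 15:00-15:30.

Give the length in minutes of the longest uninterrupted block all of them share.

Oksana → UTC: 05:00–07:00, 09:30–11:30, 12:30–14:30.
Jamal → UTC: 11:00–11:30, 12:30–13:00, 15:00–16:00.
Yolanda → UTC: 01:30–02:00, 03:00–03:30, 05:00–05:30, 06:00–06:30, 07:00–07:30.
Oksana ∩ Jamal: 11:00–11:30, 12:30–13:00.
Oksana ∩ Jamal ∩ Yolanda: (none).
No common window.

0 minutes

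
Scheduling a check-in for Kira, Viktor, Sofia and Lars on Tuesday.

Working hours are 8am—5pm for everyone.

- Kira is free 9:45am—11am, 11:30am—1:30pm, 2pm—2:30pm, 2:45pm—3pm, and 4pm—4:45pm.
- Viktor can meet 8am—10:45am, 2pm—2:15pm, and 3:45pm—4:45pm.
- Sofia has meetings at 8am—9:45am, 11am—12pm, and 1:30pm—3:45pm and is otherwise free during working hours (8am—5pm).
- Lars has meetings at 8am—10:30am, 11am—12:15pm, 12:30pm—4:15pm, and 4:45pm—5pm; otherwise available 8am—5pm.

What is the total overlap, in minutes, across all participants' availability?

Sofia free within 08:00–17:00: 09:45–11:00, 12:00–13:30, 15:45–17:00.
Lars free within 08:00–17:00: 10:30–11:00, 12:15–12:30, 16:15–16:45.
Kira ∩ Viktor: 09:45–10:45, 14:00–14:15, 16:00–16:45.
Kira ∩ Viktor ∩ Sofia: 09:45–10:45, 16:00–16:45.
Kira ∩ Viktor ∩ Sofia ∩ Lars: 10:30–10:45, 16:15–16:45.
Total common minutes: 15 + 30 = 45.

45 minutes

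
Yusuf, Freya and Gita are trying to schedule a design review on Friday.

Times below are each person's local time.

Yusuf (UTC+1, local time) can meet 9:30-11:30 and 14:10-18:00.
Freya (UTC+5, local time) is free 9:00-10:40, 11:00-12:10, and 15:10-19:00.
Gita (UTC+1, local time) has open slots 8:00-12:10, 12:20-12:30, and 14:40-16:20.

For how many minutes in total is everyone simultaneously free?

Yusuf → UTC: 08:30–10:30, 13:10–17:00.
Freya → UTC: 04:00–05:40, 06:00–07:10, 10:10–14:00.
Gita → UTC: 07:00–11:10, 11:20–11:30, 13:40–15:20.
Yusuf ∩ Freya: 10:10–10:30, 13:10–14:00.
Yusuf ∩ Freya ∩ Gita: 10:10–10:30, 13:40–14:00.
Total common minutes: 20 + 20 = 40.

40 minutes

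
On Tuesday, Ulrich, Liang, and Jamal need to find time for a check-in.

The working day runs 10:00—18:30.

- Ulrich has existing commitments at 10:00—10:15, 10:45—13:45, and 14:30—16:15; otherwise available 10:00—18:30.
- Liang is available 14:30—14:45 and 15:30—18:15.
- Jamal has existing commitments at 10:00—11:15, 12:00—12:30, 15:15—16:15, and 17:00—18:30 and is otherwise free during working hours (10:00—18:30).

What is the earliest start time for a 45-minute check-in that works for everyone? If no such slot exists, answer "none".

16:15

Ulrich free within 10:00–18:30: 10:15–10:45, 13:45–14:30, 16:15–18:30.
Jamal free within 10:00–18:30: 11:15–12:00, 12:30–15:15, 16:15–17:00.
Ulrich ∩ Liang: 16:15–18:15.
Ulrich ∩ Liang ∩ Jamal: 16:15–17:00.
Windows ≥ 45 min: 16:15–17:00.
Earliest such window starts at 16:15.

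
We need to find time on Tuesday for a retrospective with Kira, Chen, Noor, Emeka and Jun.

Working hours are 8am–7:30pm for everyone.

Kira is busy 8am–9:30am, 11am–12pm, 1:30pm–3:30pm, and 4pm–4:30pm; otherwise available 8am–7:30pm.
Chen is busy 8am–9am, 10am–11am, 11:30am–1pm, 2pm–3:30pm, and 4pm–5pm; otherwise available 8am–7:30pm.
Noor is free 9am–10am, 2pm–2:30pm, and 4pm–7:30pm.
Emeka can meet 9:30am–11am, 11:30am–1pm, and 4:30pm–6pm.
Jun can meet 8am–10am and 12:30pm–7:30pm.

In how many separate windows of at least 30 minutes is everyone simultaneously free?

Kira free within 08:00–19:30: 09:30–11:00, 12:00–13:30, 15:30–16:00, 16:30–19:30.
Chen free within 08:00–19:30: 09:00–10:00, 11:00–11:30, 13:00–14:00, 15:30–16:00, 17:00–19:30.
Kira ∩ Chen: 09:30–10:00, 13:00–13:30, 15:30–16:00, 17:00–19:30.
Kira ∩ Chen ∩ Noor: 09:30–10:00, 17:00–19:30.
Kira ∩ Chen ∩ Noor ∩ Emeka: 09:30–10:00, 17:00–18:00.
Kira ∩ Chen ∩ Noor ∩ Emeka ∩ Jun: 09:30–10:00, 17:00–18:00.
Windows ≥ 30 min: 09:30–10:00, 17:00–18:00.
That's 2 windows.

2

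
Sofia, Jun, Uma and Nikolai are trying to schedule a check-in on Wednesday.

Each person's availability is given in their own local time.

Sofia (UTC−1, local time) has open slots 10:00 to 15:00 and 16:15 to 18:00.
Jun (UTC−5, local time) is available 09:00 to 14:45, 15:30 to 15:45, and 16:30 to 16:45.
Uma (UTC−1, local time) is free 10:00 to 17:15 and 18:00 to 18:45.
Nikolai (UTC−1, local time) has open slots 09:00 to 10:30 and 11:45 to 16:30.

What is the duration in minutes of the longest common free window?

Sofia → UTC: 11:00–16:00, 17:15–19:00.
Jun → UTC: 14:00–19:45, 20:30–20:45, 21:30–21:45.
Uma → UTC: 11:00–18:15, 19:00–19:45.
Nikolai → UTC: 10:00–11:30, 12:45–17:30.
Sofia ∩ Jun: 14:00–16:00, 17:15–19:00.
Sofia ∩ Jun ∩ Uma: 14:00–16:00, 17:15–18:15.
Sofia ∩ Jun ∩ Uma ∩ Nikolai: 14:00–16:00, 17:15–17:30.
Common window lengths: 120, 15 min; longest is 120.

120 minutes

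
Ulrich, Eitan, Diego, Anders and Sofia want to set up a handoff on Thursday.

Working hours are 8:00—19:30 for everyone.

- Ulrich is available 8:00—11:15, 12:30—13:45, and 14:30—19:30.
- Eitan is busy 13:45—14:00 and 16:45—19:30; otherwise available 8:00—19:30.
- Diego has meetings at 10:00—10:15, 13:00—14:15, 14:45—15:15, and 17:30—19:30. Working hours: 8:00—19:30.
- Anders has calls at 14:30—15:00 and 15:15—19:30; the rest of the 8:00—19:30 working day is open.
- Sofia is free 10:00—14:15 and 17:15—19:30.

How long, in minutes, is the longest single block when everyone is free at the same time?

60 minutes

Eitan free within 08:00–19:30: 08:00–13:45, 14:00–16:45.
Diego free within 08:00–19:30: 08:00–10:00, 10:15–13:00, 14:15–14:45, 15:15–17:30.
Anders free within 08:00–19:30: 08:00–14:30, 15:00–15:15.
Ulrich ∩ Eitan: 08:00–11:15, 12:30–13:45, 14:30–16:45.
Ulrich ∩ Eitan ∩ Diego: 08:00–10:00, 10:15–11:15, 12:30–13:00, 14:30–14:45, 15:15–16:45.
Ulrich ∩ Eitan ∩ Diego ∩ Anders: 08:00–10:00, 10:15–11:15, 12:30–13:00.
Ulrich ∩ Eitan ∩ Diego ∩ Anders ∩ Sofia: 10:15–11:15, 12:30–13:00.
Common window lengths: 60, 30 min; longest is 60.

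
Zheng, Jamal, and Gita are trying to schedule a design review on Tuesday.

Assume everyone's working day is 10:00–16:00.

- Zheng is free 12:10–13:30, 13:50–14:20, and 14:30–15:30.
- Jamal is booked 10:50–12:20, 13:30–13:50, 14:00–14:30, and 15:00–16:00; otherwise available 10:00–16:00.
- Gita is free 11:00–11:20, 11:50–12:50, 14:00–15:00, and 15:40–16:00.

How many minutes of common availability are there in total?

Jamal free within 10:00–16:00: 10:00–10:50, 12:20–13:30, 13:50–14:00, 14:30–15:00.
Zheng ∩ Jamal: 12:20–13:30, 13:50–14:00, 14:30–15:00.
Zheng ∩ Jamal ∩ Gita: 12:20–12:50, 14:30–15:00.
Total common minutes: 30 + 30 = 60.

60 minutes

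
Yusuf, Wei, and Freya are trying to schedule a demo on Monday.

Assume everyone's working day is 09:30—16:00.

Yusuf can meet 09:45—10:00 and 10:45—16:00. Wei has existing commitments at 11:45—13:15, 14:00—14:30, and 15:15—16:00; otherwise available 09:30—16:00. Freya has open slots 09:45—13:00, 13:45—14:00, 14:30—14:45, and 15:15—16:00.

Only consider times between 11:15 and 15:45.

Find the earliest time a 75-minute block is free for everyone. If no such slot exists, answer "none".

none

Wei free within 09:30–16:00: 09:30–11:45, 13:15–14:00, 14:30–15:15.
Yusuf ∩ Wei: 09:45–10:00, 10:45–11:45, 13:15–14:00, 14:30–15:15.
Yusuf ∩ Wei ∩ Freya: 09:45–10:00, 10:45–11:45, 13:45–14:00, 14:30–14:45.
Restricted to 11:15–15:45: 11:15–11:45, 13:45–14:00, 14:30–14:45.
Windows ≥ 75 min: (none).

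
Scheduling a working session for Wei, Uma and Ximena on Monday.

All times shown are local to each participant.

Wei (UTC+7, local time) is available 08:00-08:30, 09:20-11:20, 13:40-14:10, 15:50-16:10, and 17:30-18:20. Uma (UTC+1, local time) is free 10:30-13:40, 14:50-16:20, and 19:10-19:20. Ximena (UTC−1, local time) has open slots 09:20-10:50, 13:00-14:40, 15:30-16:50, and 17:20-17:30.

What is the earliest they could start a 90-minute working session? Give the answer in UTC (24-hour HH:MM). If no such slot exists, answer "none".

Wei → UTC: 01:00–01:30, 02:20–04:20, 06:40–07:10, 08:50–09:10, 10:30–11:20.
Uma → UTC: 09:30–12:40, 13:50–15:20, 18:10–18:20.
Ximena → UTC: 10:20–11:50, 14:00–15:40, 16:30–17:50, 18:20–18:30.
Wei ∩ Uma: 10:30–11:20.
Wei ∩ Uma ∩ Ximena: 10:30–11:20.
Windows ≥ 90 min: (none).

none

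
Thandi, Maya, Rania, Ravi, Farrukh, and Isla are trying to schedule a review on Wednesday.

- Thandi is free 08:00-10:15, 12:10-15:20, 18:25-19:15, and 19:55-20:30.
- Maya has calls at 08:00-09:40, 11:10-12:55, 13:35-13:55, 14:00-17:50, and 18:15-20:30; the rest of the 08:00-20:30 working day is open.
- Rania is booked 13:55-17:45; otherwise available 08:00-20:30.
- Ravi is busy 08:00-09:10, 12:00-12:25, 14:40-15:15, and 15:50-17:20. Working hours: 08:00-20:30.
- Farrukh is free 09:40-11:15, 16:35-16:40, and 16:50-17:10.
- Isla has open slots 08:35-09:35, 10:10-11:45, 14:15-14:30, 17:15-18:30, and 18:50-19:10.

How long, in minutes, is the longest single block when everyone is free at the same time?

5 minutes

Maya free within 08:00–20:30: 09:40–11:10, 12:55–13:35, 13:55–14:00, 17:50–18:15.
Rania free within 08:00–20:30: 08:00–13:55, 17:45–20:30.
Ravi free within 08:00–20:30: 09:10–12:00, 12:25–14:40, 15:15–15:50, 17:20–20:30.
Thandi ∩ Maya: 09:40–10:15, 12:55–13:35, 13:55–14:00.
Thandi ∩ Maya ∩ Rania: 09:40–10:15, 12:55–13:35.
Thandi ∩ Maya ∩ Rania ∩ Ravi: 09:40–10:15, 12:55–13:35.
Thandi ∩ Maya ∩ Rania ∩ Ravi ∩ Farrukh: 09:40–10:15.
Thandi ∩ Maya ∩ Rania ∩ Ravi ∩ Farrukh ∩ Isla: 10:10–10:15.
Single common window of 5 minutes.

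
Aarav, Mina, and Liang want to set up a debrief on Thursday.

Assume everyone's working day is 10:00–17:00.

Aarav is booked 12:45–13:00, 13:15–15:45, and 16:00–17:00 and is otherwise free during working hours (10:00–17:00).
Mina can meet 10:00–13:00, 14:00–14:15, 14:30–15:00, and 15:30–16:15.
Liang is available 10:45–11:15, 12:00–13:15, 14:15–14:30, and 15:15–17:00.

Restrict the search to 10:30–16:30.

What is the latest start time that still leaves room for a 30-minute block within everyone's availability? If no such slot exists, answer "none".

Aarav free within 10:00–17:00: 10:00–12:45, 13:00–13:15, 15:45–16:00.
Aarav ∩ Mina: 10:00–12:45, 15:45–16:00.
Aarav ∩ Mina ∩ Liang: 10:45–11:15, 12:00–12:45, 15:45–16:00.
Restricted to 10:30–16:30: 10:45–11:15, 12:00–12:45, 15:45–16:00.
Windows ≥ 30 min: 10:45–11:15, 12:00–12:45.
Latest start in the last window 12:00–12:45 is 12:45 − 30 min = 12:15.

12:15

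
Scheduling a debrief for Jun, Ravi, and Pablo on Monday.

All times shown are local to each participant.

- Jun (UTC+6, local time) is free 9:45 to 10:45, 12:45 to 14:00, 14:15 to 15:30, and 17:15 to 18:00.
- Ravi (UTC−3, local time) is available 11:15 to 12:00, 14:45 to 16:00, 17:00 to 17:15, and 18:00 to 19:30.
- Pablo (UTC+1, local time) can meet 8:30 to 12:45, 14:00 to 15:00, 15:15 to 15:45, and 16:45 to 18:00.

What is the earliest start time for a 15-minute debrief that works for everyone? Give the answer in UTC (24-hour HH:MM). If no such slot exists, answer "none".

Jun → UTC: 03:45–04:45, 06:45–08:00, 08:15–09:30, 11:15–12:00.
Ravi → UTC: 14:15–15:00, 17:45–19:00, 20:00–20:15, 21:00–22:30.
Pablo → UTC: 07:30–11:45, 13:00–14:00, 14:15–14:45, 15:45–17:00.
Jun ∩ Ravi: (none).
Jun ∩ Ravi ∩ Pablo: (none).
Windows ≥ 15 min: (none).

none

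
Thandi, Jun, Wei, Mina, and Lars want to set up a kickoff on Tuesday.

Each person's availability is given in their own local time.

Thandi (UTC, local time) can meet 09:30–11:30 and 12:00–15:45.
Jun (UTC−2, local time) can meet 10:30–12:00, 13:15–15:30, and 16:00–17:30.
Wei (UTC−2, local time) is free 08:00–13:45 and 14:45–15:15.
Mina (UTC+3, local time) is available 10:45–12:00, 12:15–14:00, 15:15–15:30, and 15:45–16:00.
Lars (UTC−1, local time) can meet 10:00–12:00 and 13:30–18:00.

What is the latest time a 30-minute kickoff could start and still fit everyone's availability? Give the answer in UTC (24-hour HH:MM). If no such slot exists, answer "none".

none

Thandi → UTC: 09:30–11:30, 12:00–15:45.
Jun → UTC: 12:30–14:00, 15:15–17:30, 18:00–19:30.
Wei → UTC: 10:00–15:45, 16:45–17:15.
Mina → UTC: 07:45–09:00, 09:15–11:00, 12:15–12:30, 12:45–13:00.
Lars → UTC: 11:00–13:00, 14:30–19:00.
Thandi ∩ Jun: 12:30–14:00, 15:15–15:45.
Thandi ∩ Jun ∩ Wei: 12:30–14:00, 15:15–15:45.
Thandi ∩ Jun ∩ Wei ∩ Mina: 12:45–13:00.
Thandi ∩ Jun ∩ Wei ∩ Mina ∩ Lars: 12:45–13:00.
Windows ≥ 30 min: (none).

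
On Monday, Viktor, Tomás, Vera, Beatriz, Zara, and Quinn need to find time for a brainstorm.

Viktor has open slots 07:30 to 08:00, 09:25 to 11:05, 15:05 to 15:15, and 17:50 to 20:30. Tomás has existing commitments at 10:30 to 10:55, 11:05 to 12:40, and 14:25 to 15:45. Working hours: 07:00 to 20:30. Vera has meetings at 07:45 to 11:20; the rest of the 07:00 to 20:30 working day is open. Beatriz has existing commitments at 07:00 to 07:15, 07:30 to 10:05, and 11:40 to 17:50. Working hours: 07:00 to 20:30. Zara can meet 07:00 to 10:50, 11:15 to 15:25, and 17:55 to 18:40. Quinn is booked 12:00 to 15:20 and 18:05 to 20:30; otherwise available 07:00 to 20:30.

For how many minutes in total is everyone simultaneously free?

10 minutes

Tomás free within 07:00–20:30: 07:00–10:30, 10:55–11:05, 12:40–14:25, 15:45–20:30.
Vera free within 07:00–20:30: 07:00–07:45, 11:20–20:30.
Beatriz free within 07:00–20:30: 07:15–07:30, 10:05–11:40, 17:50–20:30.
Quinn free within 07:00–20:30: 07:00–12:00, 15:20–18:05.
Viktor ∩ Tomás: 07:30–08:00, 09:25–10:30, 10:55–11:05, 17:50–20:30.
Viktor ∩ Tomás ∩ Vera: 07:30–07:45, 17:50–20:30.
Viktor ∩ Tomás ∩ Vera ∩ Beatriz: 17:50–20:30.
Viktor ∩ Tomás ∩ Vera ∩ Beatriz ∩ Zara: 17:55–18:40.
Viktor ∩ Tomás ∩ Vera ∩ Beatriz ∩ Zara ∩ Quinn: 17:55–18:05.
Total common minutes: 10.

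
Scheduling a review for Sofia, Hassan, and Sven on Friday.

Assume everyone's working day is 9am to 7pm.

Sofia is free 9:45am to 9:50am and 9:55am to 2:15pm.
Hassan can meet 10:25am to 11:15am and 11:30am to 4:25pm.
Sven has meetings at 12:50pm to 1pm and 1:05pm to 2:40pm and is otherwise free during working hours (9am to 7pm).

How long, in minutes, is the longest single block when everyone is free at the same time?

80 minutes

Sven free within 09:00–19:00: 09:00–12:50, 13:00–13:05, 14:40–19:00.
Sofia ∩ Hassan: 10:25–11:15, 11:30–14:15.
Sofia ∩ Hassan ∩ Sven: 10:25–11:15, 11:30–12:50, 13:00–13:05.
Common window lengths: 50, 80, 5 min; longest is 80.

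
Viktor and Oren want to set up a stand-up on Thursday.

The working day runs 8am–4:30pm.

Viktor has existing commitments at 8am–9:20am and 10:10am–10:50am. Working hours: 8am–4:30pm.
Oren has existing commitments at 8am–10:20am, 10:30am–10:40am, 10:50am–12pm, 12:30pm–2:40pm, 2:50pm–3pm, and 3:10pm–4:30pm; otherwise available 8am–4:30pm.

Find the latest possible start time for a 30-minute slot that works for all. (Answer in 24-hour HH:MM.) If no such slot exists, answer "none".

12:00

Viktor free within 08:00–16:30: 09:20–10:10, 10:50–16:30.
Oren free within 08:00–16:30: 10:20–10:30, 10:40–10:50, 12:00–12:30, 14:40–14:50, 15:00–15:10.
Viktor ∩ Oren: 12:00–12:30, 14:40–14:50, 15:00–15:10.
Windows ≥ 30 min: 12:00–12:30.
Latest start in the last window 12:00–12:30 is 12:30 − 30 min = 12:00.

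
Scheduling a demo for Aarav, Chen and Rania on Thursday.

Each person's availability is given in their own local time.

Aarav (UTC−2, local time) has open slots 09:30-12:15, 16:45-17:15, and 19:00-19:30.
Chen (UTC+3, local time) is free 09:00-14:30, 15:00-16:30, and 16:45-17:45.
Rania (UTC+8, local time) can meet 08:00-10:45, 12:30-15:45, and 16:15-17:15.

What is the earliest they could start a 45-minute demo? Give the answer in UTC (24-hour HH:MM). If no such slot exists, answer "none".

none

Aarav → UTC: 11:30–14:15, 18:45–19:15, 21:00–21:30.
Chen → UTC: 06:00–11:30, 12:00–13:30, 13:45–14:45.
Rania → UTC: 00:00–02:45, 04:30–07:45, 08:15–09:15.
Aarav ∩ Chen: 12:00–13:30, 13:45–14:15.
Aarav ∩ Chen ∩ Rania: (none).
Windows ≥ 45 min: (none).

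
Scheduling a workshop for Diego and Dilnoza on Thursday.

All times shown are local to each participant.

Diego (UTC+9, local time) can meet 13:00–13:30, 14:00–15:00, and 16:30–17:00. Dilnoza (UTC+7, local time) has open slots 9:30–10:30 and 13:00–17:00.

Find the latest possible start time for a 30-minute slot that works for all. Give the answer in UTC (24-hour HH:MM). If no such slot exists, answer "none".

Diego → UTC: 04:00–04:30, 05:00–06:00, 07:30–08:00.
Dilnoza → UTC: 02:30–03:30, 06:00–10:00.
Diego ∩ Dilnoza: 07:30–08:00.
Windows ≥ 30 min: 07:30–08:00.
Latest start in the last window 07:30–08:00 is 08:00 − 30 min = 07:30.

07:30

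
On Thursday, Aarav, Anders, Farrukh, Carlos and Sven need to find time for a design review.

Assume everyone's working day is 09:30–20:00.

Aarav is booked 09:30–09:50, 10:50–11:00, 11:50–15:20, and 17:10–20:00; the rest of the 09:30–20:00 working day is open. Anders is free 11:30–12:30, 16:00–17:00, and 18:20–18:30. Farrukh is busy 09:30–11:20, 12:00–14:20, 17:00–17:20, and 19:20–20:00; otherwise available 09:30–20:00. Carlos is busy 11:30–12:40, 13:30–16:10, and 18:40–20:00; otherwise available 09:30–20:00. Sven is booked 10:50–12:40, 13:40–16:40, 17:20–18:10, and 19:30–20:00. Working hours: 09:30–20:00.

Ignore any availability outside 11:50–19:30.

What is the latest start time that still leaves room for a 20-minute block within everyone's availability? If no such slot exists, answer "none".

Aarav free within 09:30–20:00: 09:50–10:50, 11:00–11:50, 15:20–17:10.
Farrukh free within 09:30–20:00: 11:20–12:00, 14:20–17:00, 17:20–19:20.
Carlos free within 09:30–20:00: 09:30–11:30, 12:40–13:30, 16:10–18:40.
Sven free within 09:30–20:00: 09:30–10:50, 12:40–13:40, 16:40–17:20, 18:10–19:30.
Aarav ∩ Anders: 11:30–11:50, 16:00–17:00.
Aarav ∩ Anders ∩ Farrukh: 11:30–11:50, 16:00–17:00.
Aarav ∩ Anders ∩ Farrukh ∩ Carlos: 16:10–17:00.
Aarav ∩ Anders ∩ Farrukh ∩ Carlos ∩ Sven: 16:40–17:00.
Restricted to 11:50–19:30: 16:40–17:00.
Windows ≥ 20 min: 16:40–17:00.
Latest start in the last window 16:40–17:00 is 17:00 − 20 min = 16:40.

16:40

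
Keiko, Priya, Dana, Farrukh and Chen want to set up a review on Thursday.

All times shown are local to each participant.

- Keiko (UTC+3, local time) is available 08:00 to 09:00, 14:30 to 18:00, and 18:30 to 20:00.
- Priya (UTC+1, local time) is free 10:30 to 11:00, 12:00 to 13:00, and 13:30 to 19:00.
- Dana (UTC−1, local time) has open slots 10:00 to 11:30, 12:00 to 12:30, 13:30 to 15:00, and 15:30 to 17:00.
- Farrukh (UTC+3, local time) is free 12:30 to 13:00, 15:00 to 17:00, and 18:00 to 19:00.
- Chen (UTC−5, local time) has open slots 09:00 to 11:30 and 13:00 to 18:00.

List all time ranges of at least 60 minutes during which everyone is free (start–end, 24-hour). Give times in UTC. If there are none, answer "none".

Keiko → UTC: 05:00–06:00, 11:30–15:00, 15:30–17:00.
Priya → UTC: 09:30–10:00, 11:00–12:00, 12:30–18:00.
Dana → UTC: 11:00–12:30, 13:00–13:30, 14:30–16:00, 16:30–18:00.
Farrukh → UTC: 09:30–10:00, 12:00–14:00, 15:00–16:00.
Chen → UTC: 14:00–16:30, 18:00–23:00.
Keiko ∩ Priya: 11:30–12:00, 12:30–15:00, 15:30–17:00.
Keiko ∩ Priya ∩ Dana: 11:30–12:00, 13:00–13:30, 14:30–15:00, 15:30–16:00, 16:30–17:00.
Keiko ∩ Priya ∩ Dana ∩ Farrukh: 13:00–13:30, 15:30–16:00.
Keiko ∩ Priya ∩ Dana ∩ Farrukh ∩ Chen: 15:30–16:00.
Windows ≥ 60 min: (none).

none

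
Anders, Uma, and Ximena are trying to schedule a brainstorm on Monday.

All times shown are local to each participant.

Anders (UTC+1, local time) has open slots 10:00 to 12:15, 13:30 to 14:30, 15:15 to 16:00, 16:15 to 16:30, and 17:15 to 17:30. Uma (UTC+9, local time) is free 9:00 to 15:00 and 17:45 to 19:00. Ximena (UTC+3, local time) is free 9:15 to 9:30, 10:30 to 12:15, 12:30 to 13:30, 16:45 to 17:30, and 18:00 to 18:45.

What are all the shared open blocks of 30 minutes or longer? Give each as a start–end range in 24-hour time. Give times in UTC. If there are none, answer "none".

09:30–10:00

Anders → UTC: 09:00–11:15, 12:30–13:30, 14:15–15:00, 15:15–15:30, 16:15–16:30.
Uma → UTC: 00:00–06:00, 08:45–10:00.
Ximena → UTC: 06:15–06:30, 07:30–09:15, 09:30–10:30, 13:45–14:30, 15:00–15:45.
Anders ∩ Uma: 09:00–10:00.
Anders ∩ Uma ∩ Ximena: 09:00–09:15, 09:30–10:00.
Windows ≥ 30 min: 09:30–10:00.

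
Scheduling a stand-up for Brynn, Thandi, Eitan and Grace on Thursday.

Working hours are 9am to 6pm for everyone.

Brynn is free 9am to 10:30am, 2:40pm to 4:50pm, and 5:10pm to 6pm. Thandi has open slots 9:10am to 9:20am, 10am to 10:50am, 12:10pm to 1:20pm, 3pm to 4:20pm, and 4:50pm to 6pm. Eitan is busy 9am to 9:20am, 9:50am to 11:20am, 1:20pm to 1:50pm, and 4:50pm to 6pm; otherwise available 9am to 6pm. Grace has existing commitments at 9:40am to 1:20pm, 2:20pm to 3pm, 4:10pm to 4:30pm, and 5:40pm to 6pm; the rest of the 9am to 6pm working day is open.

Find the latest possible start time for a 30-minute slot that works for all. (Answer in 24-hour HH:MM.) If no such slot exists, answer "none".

Eitan free within 09:00–18:00: 09:20–09:50, 11:20–13:20, 13:50–16:50.
Grace free within 09:00–18:00: 09:00–09:40, 13:20–14:20, 15:00–16:10, 16:30–17:40.
Brynn ∩ Thandi: 09:10–09:20, 10:00–10:30, 15:00–16:20, 17:10–18:00.
Brynn ∩ Thandi ∩ Eitan: 15:00–16:20.
Brynn ∩ Thandi ∩ Eitan ∩ Grace: 15:00–16:10.
Windows ≥ 30 min: 15:00–16:10.
Latest start in the last window 15:00–16:10 is 16:10 − 30 min = 15:40.

15:40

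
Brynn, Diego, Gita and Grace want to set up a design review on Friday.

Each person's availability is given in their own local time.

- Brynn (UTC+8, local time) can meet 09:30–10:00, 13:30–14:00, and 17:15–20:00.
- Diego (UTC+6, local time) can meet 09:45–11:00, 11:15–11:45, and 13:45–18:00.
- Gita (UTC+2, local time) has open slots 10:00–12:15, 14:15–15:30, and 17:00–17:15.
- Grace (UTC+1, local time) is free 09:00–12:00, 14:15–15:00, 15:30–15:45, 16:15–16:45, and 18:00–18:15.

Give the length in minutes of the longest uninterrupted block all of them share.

Brynn → UTC: 01:30–02:00, 05:30–06:00, 09:15–12:00.
Diego → UTC: 03:45–05:00, 05:15–05:45, 07:45–12:00.
Gita → UTC: 08:00–10:15, 12:15–13:30, 15:00–15:15.
Grace → UTC: 08:00–11:00, 13:15–14:00, 14:30–14:45, 15:15–15:45, 17:00–17:15.
Brynn ∩ Diego: 05:30–05:45, 09:15–12:00.
Brynn ∩ Diego ∩ Gita: 09:15–10:15.
Brynn ∩ Diego ∩ Gita ∩ Grace: 09:15–10:15.
Single common window of 60 minutes.

60 minutes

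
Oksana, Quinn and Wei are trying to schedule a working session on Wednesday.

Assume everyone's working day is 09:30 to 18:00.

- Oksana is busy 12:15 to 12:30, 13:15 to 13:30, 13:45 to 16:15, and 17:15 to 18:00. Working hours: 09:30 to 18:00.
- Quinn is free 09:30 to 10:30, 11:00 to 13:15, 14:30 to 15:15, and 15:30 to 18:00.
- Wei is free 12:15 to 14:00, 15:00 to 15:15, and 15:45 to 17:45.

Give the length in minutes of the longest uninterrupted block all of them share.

Oksana free within 09:30–18:00: 09:30–12:15, 12:30–13:15, 13:30–13:45, 16:15–17:15.
Oksana ∩ Quinn: 09:30–10:30, 11:00–12:15, 12:30–13:15, 16:15–17:15.
Oksana ∩ Quinn ∩ Wei: 12:30–13:15, 16:15–17:15.
Common window lengths: 45, 60 min; longest is 60.

60 minutes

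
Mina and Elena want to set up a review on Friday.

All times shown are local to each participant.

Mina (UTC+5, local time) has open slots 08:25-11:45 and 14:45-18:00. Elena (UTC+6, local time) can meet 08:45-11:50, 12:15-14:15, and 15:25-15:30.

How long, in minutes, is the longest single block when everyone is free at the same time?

Mina → UTC: 03:25–06:45, 09:45–13:00.
Elena → UTC: 02:45–05:50, 06:15–08:15, 09:25–09:30.
Mina ∩ Elena: 03:25–05:50, 06:15–06:45.
Common window lengths: 145, 30 min; longest is 145.

145 minutes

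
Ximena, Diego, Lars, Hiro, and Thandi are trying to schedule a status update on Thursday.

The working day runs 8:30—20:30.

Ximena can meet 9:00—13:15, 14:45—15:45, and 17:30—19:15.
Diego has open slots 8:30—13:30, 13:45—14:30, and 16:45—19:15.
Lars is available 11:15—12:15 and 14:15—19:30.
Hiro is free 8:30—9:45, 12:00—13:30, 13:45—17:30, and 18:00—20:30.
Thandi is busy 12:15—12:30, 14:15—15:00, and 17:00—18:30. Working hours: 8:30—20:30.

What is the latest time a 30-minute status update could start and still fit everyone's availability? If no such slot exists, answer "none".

Thandi free within 08:30–20:30: 08:30–12:15, 12:30–14:15, 15:00–17:00, 18:30–20:30.
Ximena ∩ Diego: 09:00–13:15, 17:30–19:15.
Ximena ∩ Diego ∩ Lars: 11:15–12:15, 17:30–19:15.
Ximena ∩ Diego ∩ Lars ∩ Hiro: 12:00–12:15, 18:00–19:15.
Ximena ∩ Diego ∩ Lars ∩ Hiro ∩ Thandi: 12:00–12:15, 18:30–19:15.
Windows ≥ 30 min: 18:30–19:15.
Latest start in the last window 18:30–19:15 is 19:15 − 30 min = 18:45.

18:45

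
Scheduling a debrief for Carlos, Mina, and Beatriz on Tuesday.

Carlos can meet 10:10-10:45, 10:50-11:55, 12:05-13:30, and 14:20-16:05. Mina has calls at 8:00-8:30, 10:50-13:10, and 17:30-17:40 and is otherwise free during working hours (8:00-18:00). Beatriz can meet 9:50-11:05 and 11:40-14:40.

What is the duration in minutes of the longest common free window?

35 minutes

Mina free within 08:00–18:00: 08:30–10:50, 13:10–17:30, 17:40–18:00.
Carlos ∩ Mina: 10:10–10:45, 13:10–13:30, 14:20–16:05.
Carlos ∩ Mina ∩ Beatriz: 10:10–10:45, 13:10–13:30, 14:20–14:40.
Common window lengths: 35, 20, 20 min; longest is 35.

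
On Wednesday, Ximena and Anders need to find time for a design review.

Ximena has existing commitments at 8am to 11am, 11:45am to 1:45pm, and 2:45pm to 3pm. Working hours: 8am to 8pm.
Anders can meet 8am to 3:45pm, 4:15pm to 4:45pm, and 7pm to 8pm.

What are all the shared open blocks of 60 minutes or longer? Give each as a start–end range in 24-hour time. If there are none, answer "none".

Ximena free within 08:00–20:00: 11:00–11:45, 13:45–14:45, 15:00–20:00.
Ximena ∩ Anders: 11:00–11:45, 13:45–14:45, 15:00–15:45, 16:15–16:45, 19:00–20:00.
Windows ≥ 60 min: 13:45–14:45, 19:00–20:00.

13:45–14:45, 19:00–20:00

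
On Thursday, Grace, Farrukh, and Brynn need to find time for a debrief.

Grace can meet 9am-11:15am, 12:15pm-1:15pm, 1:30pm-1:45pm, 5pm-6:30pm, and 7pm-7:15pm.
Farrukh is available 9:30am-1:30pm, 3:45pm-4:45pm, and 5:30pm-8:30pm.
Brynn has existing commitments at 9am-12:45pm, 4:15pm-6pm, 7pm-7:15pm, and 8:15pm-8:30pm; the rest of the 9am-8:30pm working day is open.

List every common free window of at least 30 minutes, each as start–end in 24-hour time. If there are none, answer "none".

12:45–13:15, 18:00–18:30

Brynn free within 09:00–20:30: 12:45–16:15, 18:00–19:00, 19:15–20:15.
Grace ∩ Farrukh: 09:30–11:15, 12:15–13:15, 17:30–18:30, 19:00–19:15.
Grace ∩ Farrukh ∩ Brynn: 12:45–13:15, 18:00–18:30.
Windows ≥ 30 min: 12:45–13:15, 18:00–18:30.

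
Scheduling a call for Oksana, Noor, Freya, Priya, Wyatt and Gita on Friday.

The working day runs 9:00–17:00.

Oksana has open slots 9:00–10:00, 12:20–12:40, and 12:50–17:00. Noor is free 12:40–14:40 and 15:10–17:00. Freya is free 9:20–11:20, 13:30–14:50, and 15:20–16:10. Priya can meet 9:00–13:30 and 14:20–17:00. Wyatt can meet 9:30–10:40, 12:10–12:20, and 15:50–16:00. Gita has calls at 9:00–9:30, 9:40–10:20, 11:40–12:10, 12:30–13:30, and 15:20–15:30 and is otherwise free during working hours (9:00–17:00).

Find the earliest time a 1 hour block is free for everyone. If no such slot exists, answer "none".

Gita free within 09:00–17:00: 09:30–09:40, 10:20–11:40, 12:10–12:30, 13:30–15:20, 15:30–17:00.
Oksana ∩ Noor: 12:50–14:40, 15:10–17:00.
Oksana ∩ Noor ∩ Freya: 13:30–14:40, 15:20–16:10.
Oksana ∩ Noor ∩ Freya ∩ Priya: 14:20–14:40, 15:20–16:10.
Oksana ∩ Noor ∩ Freya ∩ Priya ∩ Wyatt: 15:50–16:00.
Oksana ∩ Noor ∩ Freya ∩ Priya ∩ Wyatt ∩ Gita: 15:50–16:00.
Windows ≥ 60 min: (none).

none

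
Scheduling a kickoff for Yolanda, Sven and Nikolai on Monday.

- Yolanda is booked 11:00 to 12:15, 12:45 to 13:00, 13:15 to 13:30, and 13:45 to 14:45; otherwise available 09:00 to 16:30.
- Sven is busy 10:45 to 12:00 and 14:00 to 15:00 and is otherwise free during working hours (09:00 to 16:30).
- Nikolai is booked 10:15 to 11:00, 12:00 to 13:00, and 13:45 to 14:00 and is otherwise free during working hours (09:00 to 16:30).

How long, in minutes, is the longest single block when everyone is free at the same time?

Yolanda free within 09:00–16:30: 09:00–11:00, 12:15–12:45, 13:00–13:15, 13:30–13:45, 14:45–16:30.
Sven free within 09:00–16:30: 09:00–10:45, 12:00–14:00, 15:00–16:30.
Nikolai free within 09:00–16:30: 09:00–10:15, 11:00–12:00, 13:00–13:45, 14:00–16:30.
Yolanda ∩ Sven: 09:00–10:45, 12:15–12:45, 13:00–13:15, 13:30–13:45, 15:00–16:30.
Yolanda ∩ Sven ∩ Nikolai: 09:00–10:15, 13:00–13:15, 13:30–13:45, 15:00–16:30.
Common window lengths: 75, 15, 15, 90 min; longest is 90.

90 minutes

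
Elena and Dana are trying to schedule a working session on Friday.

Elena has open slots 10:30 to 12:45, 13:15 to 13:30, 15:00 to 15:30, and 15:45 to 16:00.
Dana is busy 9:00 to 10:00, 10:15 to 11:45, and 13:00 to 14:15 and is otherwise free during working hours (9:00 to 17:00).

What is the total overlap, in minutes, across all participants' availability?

105 minutes

Dana free within 09:00–17:00: 10:00–10:15, 11:45–13:00, 14:15–17:00.
Elena ∩ Dana: 11:45–12:45, 15:00–15:30, 15:45–16:00.
Total common minutes: 60 + 30 + 15 = 105.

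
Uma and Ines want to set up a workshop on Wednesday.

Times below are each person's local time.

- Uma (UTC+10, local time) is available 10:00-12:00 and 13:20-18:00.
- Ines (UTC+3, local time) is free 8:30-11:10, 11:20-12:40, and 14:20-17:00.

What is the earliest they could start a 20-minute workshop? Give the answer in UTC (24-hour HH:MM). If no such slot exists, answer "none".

05:30

Uma → UTC: 00:00–02:00, 03:20–08:00.
Ines → UTC: 05:30–08:10, 08:20–09:40, 11:20–14:00.
Uma ∩ Ines: 05:30–08:00.
Windows ≥ 20 min: 05:30–08:00.
Earliest such window starts at 05:30.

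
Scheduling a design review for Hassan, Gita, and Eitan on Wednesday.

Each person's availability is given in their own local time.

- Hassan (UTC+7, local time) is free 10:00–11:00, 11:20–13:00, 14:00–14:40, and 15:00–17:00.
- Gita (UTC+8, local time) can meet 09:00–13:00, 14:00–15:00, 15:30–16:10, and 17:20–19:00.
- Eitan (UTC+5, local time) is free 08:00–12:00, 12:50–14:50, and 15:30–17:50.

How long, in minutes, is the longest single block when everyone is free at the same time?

60 minutes

Hassan → UTC: 03:00–04:00, 04:20–06:00, 07:00–07:40, 08:00–10:00.
Gita → UTC: 01:00–05:00, 06:00–07:00, 07:30–08:10, 09:20–11:00.
Eitan → UTC: 03:00–07:00, 07:50–09:50, 10:30–12:50.
Hassan ∩ Gita: 03:00–04:00, 04:20–05:00, 07:30–07:40, 08:00–08:10, 09:20–10:00.
Hassan ∩ Gita ∩ Eitan: 03:00–04:00, 04:20–05:00, 08:00–08:10, 09:20–09:50.
Common window lengths: 60, 40, 10, 30 min; longest is 60.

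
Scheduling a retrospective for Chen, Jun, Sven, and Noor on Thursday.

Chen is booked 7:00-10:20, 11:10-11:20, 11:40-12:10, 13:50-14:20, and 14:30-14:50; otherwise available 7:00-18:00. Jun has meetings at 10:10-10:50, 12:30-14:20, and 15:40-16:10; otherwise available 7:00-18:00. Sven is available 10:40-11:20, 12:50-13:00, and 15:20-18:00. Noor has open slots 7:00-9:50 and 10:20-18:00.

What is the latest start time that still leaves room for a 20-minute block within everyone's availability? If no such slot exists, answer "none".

Chen free within 07:00–18:00: 10:20–11:10, 11:20–11:40, 12:10–13:50, 14:20–14:30, 14:50–18:00.
Jun free within 07:00–18:00: 07:00–10:10, 10:50–12:30, 14:20–15:40, 16:10–18:00.
Chen ∩ Jun: 10:50–11:10, 11:20–11:40, 12:10–12:30, 14:20–14:30, 14:50–15:40, 16:10–18:00.
Chen ∩ Jun ∩ Sven: 10:50–11:10, 15:20–15:40, 16:10–18:00.
Chen ∩ Jun ∩ Sven ∩ Noor: 10:50–11:10, 15:20–15:40, 16:10–18:00.
Windows ≥ 20 min: 10:50–11:10, 15:20–15:40, 16:10–18:00.
Latest start in the last window 16:10–18:00 is 18:00 − 20 min = 17:40.

17:40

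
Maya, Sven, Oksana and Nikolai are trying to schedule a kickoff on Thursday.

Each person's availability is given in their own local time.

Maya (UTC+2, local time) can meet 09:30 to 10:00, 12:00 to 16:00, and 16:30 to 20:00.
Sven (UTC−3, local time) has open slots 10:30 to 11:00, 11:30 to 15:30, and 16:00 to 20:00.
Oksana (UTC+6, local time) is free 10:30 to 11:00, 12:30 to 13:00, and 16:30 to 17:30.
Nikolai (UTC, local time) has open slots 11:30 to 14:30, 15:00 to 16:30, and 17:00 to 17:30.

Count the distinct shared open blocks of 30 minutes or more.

0

Maya → UTC: 07:30–08:00, 10:00–14:00, 14:30–18:00.
Sven → UTC: 13:30–14:00, 14:30–18:30, 19:00–23:00.
Oksana → UTC: 04:30–05:00, 06:30–07:00, 10:30–11:30.
Nikolai → UTC: 11:30–14:30, 15:00–16:30, 17:00–17:30.
Maya ∩ Sven: 13:30–14:00, 14:30–18:00.
Maya ∩ Sven ∩ Oksana: (none).
Maya ∩ Sven ∩ Oksana ∩ Nikolai: (none).
Windows ≥ 30 min: (none).
That's 0 windows.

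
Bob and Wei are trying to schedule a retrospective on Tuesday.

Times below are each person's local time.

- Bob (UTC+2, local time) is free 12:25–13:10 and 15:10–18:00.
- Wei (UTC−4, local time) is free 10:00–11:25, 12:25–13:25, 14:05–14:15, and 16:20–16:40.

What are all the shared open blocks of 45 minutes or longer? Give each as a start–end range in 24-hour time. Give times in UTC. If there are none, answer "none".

14:00–15:25

Bob → UTC: 10:25–11:10, 13:10–16:00.
Wei → UTC: 14:00–15:25, 16:25–17:25, 18:05–18:15, 20:20–20:40.
Bob ∩ Wei: 14:00–15:25.
Windows ≥ 45 min: 14:00–15:25.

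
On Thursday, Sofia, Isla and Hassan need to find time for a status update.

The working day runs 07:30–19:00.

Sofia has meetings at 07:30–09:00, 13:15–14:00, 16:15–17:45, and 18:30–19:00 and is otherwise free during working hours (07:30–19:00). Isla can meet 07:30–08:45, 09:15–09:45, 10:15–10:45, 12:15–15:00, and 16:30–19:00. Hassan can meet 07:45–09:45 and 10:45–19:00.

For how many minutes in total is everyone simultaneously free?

195 minutes

Sofia free within 07:30–19:00: 09:00–13:15, 14:00–16:15, 17:45–18:30.
Sofia ∩ Isla: 09:15–09:45, 10:15–10:45, 12:15–13:15, 14:00–15:00, 17:45–18:30.
Sofia ∩ Isla ∩ Hassan: 09:15–09:45, 12:15–13:15, 14:00–15:00, 17:45–18:30.
Total common minutes: 30 + 60 + 60 + 45 = 195.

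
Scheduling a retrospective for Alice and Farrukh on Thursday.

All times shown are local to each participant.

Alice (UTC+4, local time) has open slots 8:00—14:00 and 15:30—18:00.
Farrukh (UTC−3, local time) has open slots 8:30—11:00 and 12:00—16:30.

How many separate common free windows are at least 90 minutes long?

Alice → UTC: 04:00–10:00, 11:30–14:00.
Farrukh → UTC: 11:30–14:00, 15:00–19:30.
Alice ∩ Farrukh: 11:30–14:00.
Windows ≥ 90 min: 11:30–14:00.
That's 1 window.

1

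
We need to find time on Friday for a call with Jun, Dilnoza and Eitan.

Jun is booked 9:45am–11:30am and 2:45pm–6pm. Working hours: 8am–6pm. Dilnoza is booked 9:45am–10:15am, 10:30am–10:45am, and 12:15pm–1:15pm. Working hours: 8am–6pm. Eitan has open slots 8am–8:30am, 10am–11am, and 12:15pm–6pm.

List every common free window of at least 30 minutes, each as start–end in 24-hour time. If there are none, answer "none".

08:00–08:30, 13:15–14:45

Jun free within 08:00–18:00: 08:00–09:45, 11:30–14:45.
Dilnoza free within 08:00–18:00: 08:00–09:45, 10:15–10:30, 10:45–12:15, 13:15–18:00.
Jun ∩ Dilnoza: 08:00–09:45, 11:30–12:15, 13:15–14:45.
Jun ∩ Dilnoza ∩ Eitan: 08:00–08:30, 13:15–14:45.
Windows ≥ 30 min: 08:00–08:30, 13:15–14:45.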